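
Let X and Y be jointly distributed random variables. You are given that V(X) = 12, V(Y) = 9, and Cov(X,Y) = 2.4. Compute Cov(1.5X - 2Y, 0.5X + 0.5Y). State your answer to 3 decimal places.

-0.600

Cov(1.5X - 2Y, 0.5X + 0.5Y) = (1.5)(0.5)V(X) + (-2)(0.5)V(Y) + [(1.5)(0.5) + (-2)(0.5)]Cov(X,Y)
= 0.75·12 + -1·9 + -0.25·2.4 = -0.6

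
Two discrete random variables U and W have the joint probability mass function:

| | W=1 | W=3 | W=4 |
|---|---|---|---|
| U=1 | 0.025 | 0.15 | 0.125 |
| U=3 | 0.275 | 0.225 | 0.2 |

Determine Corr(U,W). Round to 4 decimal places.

E[U] = 2.4,  E[W] = 2.725
E[UW] = 6.225
Cov(U,W) = E[UW] − E[U]E[W] = 6.225 − (2.4)(2.725) = -0.315
var(U) = 0.84,  var(W) = 1.449375
ρ = -0.315 / √(0.84·1.449375) ≈ -0.2855

-0.2855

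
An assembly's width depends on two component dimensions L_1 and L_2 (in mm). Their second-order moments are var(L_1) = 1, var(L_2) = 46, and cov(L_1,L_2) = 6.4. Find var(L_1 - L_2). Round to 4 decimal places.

34.2000

var(L_1 - L_2) = (1)²·var(L_1) + (-1)²·var(L_2) + 2·(1)·(-1)·cov(L_1,L_2)
= 1·1 + 1·46 + -2·6.4 = 34.2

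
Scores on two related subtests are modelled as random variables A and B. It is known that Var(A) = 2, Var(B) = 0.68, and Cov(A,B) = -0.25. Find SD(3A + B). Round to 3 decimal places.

Var(3A + B) = (3)²·Var(A) + (1)²·Var(B) + 2·(3)·(1)·Cov(A,B)
= 9·2 + 1·0.68 + 6·-0.25 = 17.18
SD(3A + B) = √17.18 ≈ 4.145

4.145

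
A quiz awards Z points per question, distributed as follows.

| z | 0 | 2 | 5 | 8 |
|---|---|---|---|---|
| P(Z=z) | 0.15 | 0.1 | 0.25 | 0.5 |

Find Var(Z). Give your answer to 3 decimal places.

E[Z] = (0)(0.15) + (2)(0.1) + (5)(0.25) + (8)(0.5) = 5.45
E[Z²] = (0)²(0.15) + (2)²(0.1) + (5)²(0.25) + (8)²(0.5) = 38.65
Var(Z) = E[Z²] − (E[Z])² = 38.65 − (5.45)² = 8.9475

8.948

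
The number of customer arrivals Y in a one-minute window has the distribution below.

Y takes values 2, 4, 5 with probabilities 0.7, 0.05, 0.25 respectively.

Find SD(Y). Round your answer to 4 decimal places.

1.3143

E[Y] = (2)(0.7) + (4)(0.05) + (5)(0.25) = 2.85
E[Y²] = (2)²(0.7) + (4)²(0.05) + (5)²(0.25) = 9.85
Var(Y) = E[Y²] − (E[Y])² = 9.85 − (2.85)² = 1.7275
SD(Y) = √1.7275 ≈ 1.3143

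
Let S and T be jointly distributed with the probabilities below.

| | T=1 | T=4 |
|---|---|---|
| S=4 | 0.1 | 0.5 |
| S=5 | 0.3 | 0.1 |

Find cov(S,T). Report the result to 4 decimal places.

E[S] = 4.4,  E[T] = 2.8
E[ST] = 11.9
cov(S,T) = E[ST] − E[S]E[T] = 11.9 − (4.4)(2.8) = -0.42

-0.4200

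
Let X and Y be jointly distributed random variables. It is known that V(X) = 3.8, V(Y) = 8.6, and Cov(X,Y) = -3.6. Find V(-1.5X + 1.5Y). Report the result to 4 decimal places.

V(-1.5X + 1.5Y) = (-1.5)²·V(X) + (1.5)²·V(Y) + 2·(-1.5)·(1.5)·Cov(X,Y)
= 2.25·3.8 + 2.25·8.6 + -4.5·-3.6 = 44.1

44.1000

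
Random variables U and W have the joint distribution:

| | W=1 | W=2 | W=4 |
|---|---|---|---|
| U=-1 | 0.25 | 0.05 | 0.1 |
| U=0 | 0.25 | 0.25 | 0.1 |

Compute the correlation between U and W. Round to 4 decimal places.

0.0180

E[U] = -0.4,  E[W] = 1.9
E[UW] = -0.75
Cov(U,W) = E[UW] − E[U]E[W] = -0.75 − (-0.4)(1.9) = 0.01
var(U) = 0.24,  var(W) = 1.29
ρ = 0.01 / √(0.24·1.29) ≈ 0.0180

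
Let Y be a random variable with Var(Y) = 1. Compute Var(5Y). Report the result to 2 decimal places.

25.00

Var(5Y) = (5)²·Var(Y) = 25·1 = 25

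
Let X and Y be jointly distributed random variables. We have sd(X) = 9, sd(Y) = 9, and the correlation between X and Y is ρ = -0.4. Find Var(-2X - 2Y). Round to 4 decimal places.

Var(X) = (9)² = 81;  Var(Y) = (9)² = 81
Cov(X,Y) = ρ·sd(X)·sd(Y) = -0.4·9·9 = -32.4
Var(-2X - 2Y) = (-2)²·Var(X) + (-2)²·Var(Y) + 2·(-2)·(-2)·Cov(X,Y)
= 4·81 + 4·81 + 8·-32.4 = 388.8

388.8000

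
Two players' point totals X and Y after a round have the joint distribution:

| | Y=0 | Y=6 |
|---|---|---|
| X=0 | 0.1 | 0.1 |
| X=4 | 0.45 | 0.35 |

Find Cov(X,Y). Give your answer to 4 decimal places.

E[X] = 3.2,  E[Y] = 2.7
E[XY] = 8.4
Cov(X,Y) = E[XY] − E[X]E[Y] = 8.4 − (3.2)(2.7) = -0.24

-0.2400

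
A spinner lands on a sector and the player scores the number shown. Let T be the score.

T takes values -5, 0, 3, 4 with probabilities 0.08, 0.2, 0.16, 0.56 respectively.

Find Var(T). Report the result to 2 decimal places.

E[T] = (-5)(0.08) + (0)(0.2) + (3)(0.16) + (4)(0.56) = 2.32
E[T²] = (-5)²(0.08) + (0)²(0.2) + (3)²(0.16) + (4)²(0.56) = 12.4
Var(T) = E[T²] − (E[T])² = 12.4 − (2.32)² = 7.0176

7.02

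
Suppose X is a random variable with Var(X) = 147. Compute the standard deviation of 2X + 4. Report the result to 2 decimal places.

24.25

Var(2X + 4) = (2)²·147 = 588
SD(2X + 4) = √588 ≈ 24.25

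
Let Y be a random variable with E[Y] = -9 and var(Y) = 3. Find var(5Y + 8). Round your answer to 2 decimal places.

var(5Y + 8) = (5)²·var(Y) = 25·3 = 75

75.00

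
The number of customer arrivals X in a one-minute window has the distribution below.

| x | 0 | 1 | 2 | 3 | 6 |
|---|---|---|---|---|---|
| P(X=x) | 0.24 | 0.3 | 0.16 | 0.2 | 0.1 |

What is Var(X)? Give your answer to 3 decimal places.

3.028

E[X] = (0)(0.24) + (1)(0.3) + (2)(0.16) + (3)(0.2) + (6)(0.1) = 1.82
E[X²] = (0)²(0.24) + (1)²(0.3) + (2)²(0.16) + (3)²(0.2) + (6)²(0.1) = 6.34
Var(X) = E[X²] − (E[X])² = 6.34 − (1.82)² = 3.0276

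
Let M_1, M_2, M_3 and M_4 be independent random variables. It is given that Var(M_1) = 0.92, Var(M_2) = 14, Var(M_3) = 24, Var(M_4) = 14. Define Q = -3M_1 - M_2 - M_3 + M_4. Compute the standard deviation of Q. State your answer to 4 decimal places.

By independence, Var(Q) = (-3)²Var(M_1) + (-1)²Var(M_2) + (-1)²Var(M_3) + (1)²Var(M_4)
= (-3)²·0.92 + (-1)²·14 + (-1)²·24 + (1)²·14 = 60.28
sd(Q) = √60.28 ≈ 7.7640

7.7640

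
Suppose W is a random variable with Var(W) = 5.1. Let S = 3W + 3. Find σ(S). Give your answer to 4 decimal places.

Var(3W + 3) = (3)²·5.1 = 45.9
σ(S) = √45.9 ≈ 6.7750

6.7750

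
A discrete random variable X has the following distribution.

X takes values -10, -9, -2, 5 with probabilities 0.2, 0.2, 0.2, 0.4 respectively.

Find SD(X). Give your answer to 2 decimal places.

E[X] = (-10)(0.2) + (-9)(0.2) + (-2)(0.2) + (5)(0.4) = -2.2
E[X²] = (-10)²(0.2) + (-9)²(0.2) + (-2)²(0.2) + (5)²(0.4) = 47
V(X) = E[X²] − (E[X])² = 47 − (-2.2)² = 42.16
SD(X) = √42.16 ≈ 6.49

6.49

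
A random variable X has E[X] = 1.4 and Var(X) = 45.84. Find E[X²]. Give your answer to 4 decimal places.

E[X²] = Var(X) + (E[X])² = 45.84 + (1.4)² = 47.8

47.8000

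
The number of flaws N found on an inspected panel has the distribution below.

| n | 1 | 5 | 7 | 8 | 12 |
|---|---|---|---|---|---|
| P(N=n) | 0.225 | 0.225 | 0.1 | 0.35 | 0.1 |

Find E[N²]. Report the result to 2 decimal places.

47.55

E[N²] = (1)²(0.225) + (5)²(0.225) + (7)²(0.1) + (8)²(0.35) + (12)²(0.1) = 47.55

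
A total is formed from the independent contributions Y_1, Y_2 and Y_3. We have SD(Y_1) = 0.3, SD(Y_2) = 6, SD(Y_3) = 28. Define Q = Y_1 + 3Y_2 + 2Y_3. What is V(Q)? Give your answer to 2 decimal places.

3460.09

V(Y_1) = 0.09, V(Y_2) = 36, V(Y_3) = 784
By independence, V(Q) = (1)²V(Y_1) + (3)²V(Y_2) + (2)²V(Y_3)
= (1)²·0.09 + (3)²·36 + (2)²·784 = 3460.09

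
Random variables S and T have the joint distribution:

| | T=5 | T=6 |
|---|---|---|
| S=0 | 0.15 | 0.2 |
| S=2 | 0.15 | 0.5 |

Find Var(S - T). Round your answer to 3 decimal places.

0.940

E[S] = 1.3,  E[T] = 5.7,  E[ST] = 7.5
Var(S) = 2.6 − (1.3)² = 0.91;  Var(T) = 32.7 − (5.7)² = 0.21
Cov(S,T) = 7.5 − (1.3)(5.7) = 0.09
Var(S - T) = (1)²·0.91 + (-1)²·0.21 + 2·(1)·(-1)·0.09 = 0.94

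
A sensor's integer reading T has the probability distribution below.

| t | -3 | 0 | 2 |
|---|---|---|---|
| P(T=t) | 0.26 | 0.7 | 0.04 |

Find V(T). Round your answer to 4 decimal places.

2.0100

E[T] = (-3)(0.26) + (0)(0.7) + (2)(0.04) = -0.7
E[T²] = (-3)²(0.26) + (0)²(0.7) + (2)²(0.04) = 2.5
V(T) = E[T²] − (E[T])² = 2.5 − (-0.7)² = 2.01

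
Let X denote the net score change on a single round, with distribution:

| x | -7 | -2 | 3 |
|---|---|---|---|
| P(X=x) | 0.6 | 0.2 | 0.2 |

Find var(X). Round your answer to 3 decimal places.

E[X] = (-7)(0.6) + (-2)(0.2) + (3)(0.2) = -4
E[X²] = (-7)²(0.6) + (-2)²(0.2) + (3)²(0.2) = 32
var(X) = E[X²] − (E[X])² = 32 − (-4)² = 16

16.000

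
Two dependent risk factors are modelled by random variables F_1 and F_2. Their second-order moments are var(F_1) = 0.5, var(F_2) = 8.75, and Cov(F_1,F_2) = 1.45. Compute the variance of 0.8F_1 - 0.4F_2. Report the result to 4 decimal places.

0.7920

var(0.8F_1 - 0.4F_2) = (0.8)²·var(F_1) + (-0.4)²·var(F_2) + 2·(0.8)·(-0.4)·Cov(F_1,F_2)
= 0.64·0.5 + 0.16·8.75 + -0.64·1.45 = 0.792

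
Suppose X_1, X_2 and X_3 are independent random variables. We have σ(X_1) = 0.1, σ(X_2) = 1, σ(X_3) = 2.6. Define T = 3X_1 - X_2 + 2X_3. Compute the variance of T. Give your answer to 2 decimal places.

28.13

var(X_1) = 0.01, var(X_2) = 1, var(X_3) = 6.76
By independence, var(T) = (3)²var(X_1) + (-1)²var(X_2) + (2)²var(X_3)
= (3)²·0.01 + (-1)²·1 + (2)²·6.76 = 28.13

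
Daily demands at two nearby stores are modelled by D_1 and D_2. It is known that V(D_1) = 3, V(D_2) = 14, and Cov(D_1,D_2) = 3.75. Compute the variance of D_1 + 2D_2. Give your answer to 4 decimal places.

V(D_1 + 2D_2) = (1)²·V(D_1) + (2)²·V(D_2) + 2·(1)·(2)·Cov(D_1,D_2)
= 1·3 + 4·14 + 4·3.75 = 74

74.0000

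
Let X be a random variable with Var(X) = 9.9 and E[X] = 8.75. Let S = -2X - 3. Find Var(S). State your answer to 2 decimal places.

Var(-2X - 3) = (-2)²·Var(X) = 4·9.9 = 39.6

39.60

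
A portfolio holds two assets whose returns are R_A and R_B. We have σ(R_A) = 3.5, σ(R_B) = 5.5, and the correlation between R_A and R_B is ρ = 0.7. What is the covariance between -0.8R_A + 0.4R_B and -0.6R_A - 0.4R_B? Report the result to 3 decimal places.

var(R_A) = (3.5)² = 12.25;  var(R_B) = (5.5)² = 30.25
Cov(R_A,R_B) = ρ·σ(R_A)·σ(R_B) = 0.7·3.5·5.5 = 13.475
Cov(-0.8R_A + 0.4R_B, -0.6R_A - 0.4R_B) = (-0.8)(-0.6)var(R_A) + (0.4)(-0.4)var(R_B) + [(-0.8)(-0.4) + (0.4)(-0.6)]Cov(R_A,R_B)
= 0.48·12.25 + -0.16·30.25 + 0.08·13.475 = 2.118

2.118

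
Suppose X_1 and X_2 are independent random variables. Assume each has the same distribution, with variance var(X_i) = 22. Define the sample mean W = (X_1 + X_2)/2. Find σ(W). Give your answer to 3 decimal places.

By independence, var(W) = (0.5)²var(X_1) + (0.5)²var(X_2)
= (0.5)²·22 + (0.5)²·22 = 11
σ(W) = √11 ≈ 3.317

3.317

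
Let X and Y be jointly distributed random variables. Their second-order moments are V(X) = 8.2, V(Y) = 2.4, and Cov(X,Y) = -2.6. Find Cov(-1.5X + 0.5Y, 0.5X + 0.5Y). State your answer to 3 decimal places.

-4.250

Cov(-1.5X + 0.5Y, 0.5X + 0.5Y) = (-1.5)(0.5)V(X) + (0.5)(0.5)V(Y) + [(-1.5)(0.5) + (0.5)(0.5)]Cov(X,Y)
= -0.75·8.2 + 0.25·2.4 + -0.5·-2.6 = -4.25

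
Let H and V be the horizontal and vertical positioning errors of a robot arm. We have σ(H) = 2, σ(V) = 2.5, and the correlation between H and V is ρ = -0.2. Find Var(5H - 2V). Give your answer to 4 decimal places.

Var(H) = (2)² = 4;  Var(V) = (2.5)² = 6.25
cov(H,V) = ρ·σ(H)·σ(V) = -0.2·2·2.5 = -1
Var(5H - 2V) = (5)²·Var(H) + (-2)²·Var(V) + 2·(5)·(-2)·cov(H,V)
= 25·4 + 4·6.25 + -20·-1 = 145

145.0000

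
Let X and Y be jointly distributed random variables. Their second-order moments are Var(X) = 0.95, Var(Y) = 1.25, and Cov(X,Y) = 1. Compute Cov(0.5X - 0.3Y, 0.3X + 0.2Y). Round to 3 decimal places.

0.078

Cov(0.5X - 0.3Y, 0.3X + 0.2Y) = (0.5)(0.3)Var(X) + (-0.3)(0.2)Var(Y) + [(0.5)(0.2) + (-0.3)(0.3)]Cov(X,Y)
= 0.15·0.95 + -0.06·1.25 + 0.01·1 = 0.0775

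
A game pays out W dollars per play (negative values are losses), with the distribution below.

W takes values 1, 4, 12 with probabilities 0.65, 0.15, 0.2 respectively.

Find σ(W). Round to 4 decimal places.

4.3044

E[W] = (1)(0.65) + (4)(0.15) + (12)(0.2) = 3.65
E[W²] = (1)²(0.65) + (4)²(0.15) + (12)²(0.2) = 31.85
Var(W) = E[W²] − (E[W])² = 31.85 − (3.65)² = 18.5275
σ(W) = √18.5275 ≈ 4.3044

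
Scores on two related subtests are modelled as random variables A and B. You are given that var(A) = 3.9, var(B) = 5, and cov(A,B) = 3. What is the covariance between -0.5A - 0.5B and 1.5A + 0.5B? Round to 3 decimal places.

-7.175

cov(-0.5A - 0.5B, 1.5A + 0.5B) = (-0.5)(1.5)var(A) + (-0.5)(0.5)var(B) + [(-0.5)(0.5) + (-0.5)(1.5)]cov(A,B)
= -0.75·3.9 + -0.25·5 + -1·3 = -7.175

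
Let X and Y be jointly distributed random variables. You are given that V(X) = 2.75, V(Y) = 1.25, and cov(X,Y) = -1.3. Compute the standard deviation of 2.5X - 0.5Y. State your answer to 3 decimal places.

V(2.5X - 0.5Y) = (2.5)²·V(X) + (-0.5)²·V(Y) + 2·(2.5)·(-0.5)·cov(X,Y)
= 6.25·2.75 + 0.25·1.25 + -2.5·-1.3 = 20.75
σ(2.5X - 0.5Y) = √20.75 ≈ 4.555

4.555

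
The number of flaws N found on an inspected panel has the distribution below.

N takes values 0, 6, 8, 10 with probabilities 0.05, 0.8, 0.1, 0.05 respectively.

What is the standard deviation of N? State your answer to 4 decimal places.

1.7292

E[N] = (0)(0.05) + (6)(0.8) + (8)(0.1) + (10)(0.05) = 6.1
E[N²] = (0)²(0.05) + (6)²(0.8) + (8)²(0.1) + (10)²(0.05) = 40.2
var(N) = E[N²] − (E[N])² = 40.2 − (6.1)² = 2.99
sd(N) = √2.99 ≈ 1.7292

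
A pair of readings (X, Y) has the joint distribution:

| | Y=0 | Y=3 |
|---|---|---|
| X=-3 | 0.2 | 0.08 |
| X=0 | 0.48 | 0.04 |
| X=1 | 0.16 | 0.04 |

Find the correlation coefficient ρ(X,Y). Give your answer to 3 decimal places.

-0.175

E[X] = -0.64,  E[Y] = 0.48
E[XY] = -0.6
Cov(X,Y) = E[XY] − E[X]E[Y] = -0.6 − (-0.64)(0.48) = -0.2928
Var(X) = 2.3104,  Var(Y) = 1.2096
ρ = -0.2928 / √(2.3104·1.2096) ≈ -0.175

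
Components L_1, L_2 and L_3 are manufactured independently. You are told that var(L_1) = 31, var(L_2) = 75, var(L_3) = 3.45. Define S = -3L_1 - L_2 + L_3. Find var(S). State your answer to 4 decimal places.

By independence, var(S) = (-3)²var(L_1) + (-1)²var(L_2) + (1)²var(L_3)
= (-3)²·31 + (-1)²·75 + (1)²·3.45 = 357.45

357.4500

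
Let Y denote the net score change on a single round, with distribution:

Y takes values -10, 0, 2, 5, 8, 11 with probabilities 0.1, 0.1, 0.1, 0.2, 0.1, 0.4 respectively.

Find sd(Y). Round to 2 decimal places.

6.41

E[Y] = (-10)(0.1) + (0)(0.1) + (2)(0.1) + (5)(0.2) + (8)(0.1) + (11)(0.4) = 5.4
E[Y²] = (-10)²(0.1) + (0)²(0.1) + (2)²(0.1) + (5)²(0.2) + (8)²(0.1) + (11)²(0.4) = 70.2
V(Y) = E[Y²] − (E[Y])² = 70.2 − (5.4)² = 41.04
sd(Y) = √41.04 ≈ 6.41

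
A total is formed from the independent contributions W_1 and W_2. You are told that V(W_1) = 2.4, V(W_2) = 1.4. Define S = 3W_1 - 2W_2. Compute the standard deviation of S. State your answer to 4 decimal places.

By independence, V(S) = (3)²V(W_1) + (-2)²V(W_2)
= (3)²·2.4 + (-2)²·1.4 = 27.2
SD(S) = √27.2 ≈ 5.2154

5.2154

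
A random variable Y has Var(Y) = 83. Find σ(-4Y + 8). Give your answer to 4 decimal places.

Var(-4Y + 8) = (-4)²·83 = 1328
σ(-4Y + 8) = √1328 ≈ 36.4417

36.4417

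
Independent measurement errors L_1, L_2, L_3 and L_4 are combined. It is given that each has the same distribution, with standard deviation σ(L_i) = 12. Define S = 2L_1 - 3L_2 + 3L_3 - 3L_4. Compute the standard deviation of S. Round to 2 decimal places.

66.81

V(L_i) = (12)² = 144
By independence, V(S) = (2)²V(L_1) + (-3)²V(L_2) + (3)²V(L_3) + (-3)²V(L_4)
= (2)²·144 + (-3)²·144 + (3)²·144 + (-3)²·144 = 4464
σ(S) = √4464 ≈ 66.81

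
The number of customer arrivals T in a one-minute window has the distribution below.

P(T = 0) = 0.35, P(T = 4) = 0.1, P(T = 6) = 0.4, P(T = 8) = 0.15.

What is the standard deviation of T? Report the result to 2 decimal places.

E[T] = (0)(0.35) + (4)(0.1) + (6)(0.4) + (8)(0.15) = 4
E[T²] = (0)²(0.35) + (4)²(0.1) + (6)²(0.4) + (8)²(0.15) = 25.6
Var(T) = E[T²] − (E[T])² = 25.6 − (4)² = 9.6
σ(T) = √9.6 ≈ 3.10

3.10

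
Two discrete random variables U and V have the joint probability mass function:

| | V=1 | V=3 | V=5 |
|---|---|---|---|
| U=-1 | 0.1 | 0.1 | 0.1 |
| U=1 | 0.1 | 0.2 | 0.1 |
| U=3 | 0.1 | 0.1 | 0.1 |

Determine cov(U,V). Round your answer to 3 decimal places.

0.000

E[U] = 1,  E[V] = 3
E[UV] = 3
cov(U,V) = E[UV] − E[U]E[V] = 3 − (1)(3) = 0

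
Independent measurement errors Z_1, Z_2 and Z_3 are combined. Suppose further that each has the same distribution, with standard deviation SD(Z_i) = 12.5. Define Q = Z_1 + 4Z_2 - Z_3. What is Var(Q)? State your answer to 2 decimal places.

2812.50

Var(Z_i) = (12.5)² = 156.25
By independence, Var(Q) = (1)²Var(Z_1) + (4)²Var(Z_2) + (-1)²Var(Z_3)
= (1)²·156.25 + (4)²·156.25 + (-1)²·156.25 = 2812.5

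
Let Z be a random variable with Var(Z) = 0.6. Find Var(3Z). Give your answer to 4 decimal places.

Var(3Z) = (3)²·Var(Z) = 9·0.6 = 5.4

5.4000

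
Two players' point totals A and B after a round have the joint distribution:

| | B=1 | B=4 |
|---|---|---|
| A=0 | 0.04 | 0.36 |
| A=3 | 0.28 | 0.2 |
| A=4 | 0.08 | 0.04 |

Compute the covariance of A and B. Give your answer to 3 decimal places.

-1.176

E[A] = 1.92,  E[B] = 2.8
E[AB] = 4.2
Cov(A,B) = E[AB] − E[A]E[B] = 4.2 − (1.92)(2.8) = -1.176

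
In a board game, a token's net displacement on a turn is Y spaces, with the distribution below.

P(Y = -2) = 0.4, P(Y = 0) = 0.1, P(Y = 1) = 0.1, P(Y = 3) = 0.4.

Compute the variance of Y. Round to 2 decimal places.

5.05

E[Y] = (-2)(0.4) + (0)(0.1) + (1)(0.1) + (3)(0.4) = 0.5
E[Y²] = (-2)²(0.4) + (0)²(0.1) + (1)²(0.1) + (3)²(0.4) = 5.3
Var(Y) = E[Y²] − (E[Y])² = 5.3 − (0.5)² = 5.05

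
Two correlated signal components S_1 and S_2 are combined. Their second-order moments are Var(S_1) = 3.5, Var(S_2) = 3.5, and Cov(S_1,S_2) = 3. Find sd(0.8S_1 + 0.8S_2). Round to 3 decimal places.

Var(0.8S_1 + 0.8S_2) = (0.8)²·Var(S_1) + (0.8)²·Var(S_2) + 2·(0.8)·(0.8)·Cov(S_1,S_2)
= 0.64·3.5 + 0.64·3.5 + 1.28·3 = 8.32
sd(0.8S_1 + 0.8S_2) = √8.32 ≈ 2.884

2.884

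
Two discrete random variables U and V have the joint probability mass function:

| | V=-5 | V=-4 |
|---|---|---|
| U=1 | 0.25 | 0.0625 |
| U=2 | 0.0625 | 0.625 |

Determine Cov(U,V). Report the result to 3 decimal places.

E[U] = 1.6875,  E[V] = -4.3125
E[UV] = -7.125
Cov(U,V) = E[UV] − E[U]E[V] = -7.125 − (1.6875)(-4.3125) = 0.15234375

0.152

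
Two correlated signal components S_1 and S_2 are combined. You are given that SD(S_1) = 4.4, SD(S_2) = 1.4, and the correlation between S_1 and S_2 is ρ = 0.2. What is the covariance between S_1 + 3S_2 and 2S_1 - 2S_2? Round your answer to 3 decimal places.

var(S_1) = (4.4)² = 19.36;  var(S_2) = (1.4)² = 1.96
cov(S_1,S_2) = ρ·SD(S_1)·SD(S_2) = 0.2·4.4·1.4 = 1.232
cov(S_1 + 3S_2, 2S_1 - 2S_2) = (1)(2)var(S_1) + (3)(-2)var(S_2) + [(1)(-2) + (3)(2)]cov(S_1,S_2)
= 2·19.36 + -6·1.96 + 4·1.232 = 31.888

31.888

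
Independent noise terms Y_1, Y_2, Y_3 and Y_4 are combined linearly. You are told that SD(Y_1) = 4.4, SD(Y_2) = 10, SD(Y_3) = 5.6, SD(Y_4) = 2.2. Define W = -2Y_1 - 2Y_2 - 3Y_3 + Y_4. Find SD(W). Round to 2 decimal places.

V(Y_1) = 19.36, V(Y_2) = 100, V(Y_3) = 31.36, V(Y_4) = 4.84
By independence, V(W) = (-2)²V(Y_1) + (-2)²V(Y_2) + (-3)²V(Y_3) + (1)²V(Y_4)
= (-2)²·19.36 + (-2)²·100 + (-3)²·31.36 + (1)²·4.84 = 764.52
SD(W) = √764.52 ≈ 27.65

27.65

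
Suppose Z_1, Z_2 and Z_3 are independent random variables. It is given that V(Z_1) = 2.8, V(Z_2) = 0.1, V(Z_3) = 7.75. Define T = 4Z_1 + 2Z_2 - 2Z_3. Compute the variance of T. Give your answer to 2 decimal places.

76.20

By independence, V(T) = (4)²V(Z_1) + (2)²V(Z_2) + (-2)²V(Z_3)
= (4)²·2.8 + (2)²·0.1 + (-2)²·7.75 = 76.2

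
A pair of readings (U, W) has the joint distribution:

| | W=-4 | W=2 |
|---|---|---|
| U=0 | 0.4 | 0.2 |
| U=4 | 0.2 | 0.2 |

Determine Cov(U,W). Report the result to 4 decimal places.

E[U] = 1.6,  E[W] = -1.6
E[UW] = -1.6
Cov(U,W) = E[UW] − E[U]E[W] = -1.6 − (1.6)(-1.6) = 0.96

0.9600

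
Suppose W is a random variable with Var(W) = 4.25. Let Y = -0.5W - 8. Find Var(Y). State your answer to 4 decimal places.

1.0625

Var(-0.5W - 8) = (-0.5)²·Var(W) = 0.25·4.25 = 1.0625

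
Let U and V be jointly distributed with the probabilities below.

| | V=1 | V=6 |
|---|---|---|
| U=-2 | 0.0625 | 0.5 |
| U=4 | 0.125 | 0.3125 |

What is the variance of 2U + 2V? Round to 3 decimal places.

E[U] = 0.625,  E[V] = 5.0625,  E[UV] = 1.875
var(U) = 9.25 − (0.625)² = 8.859375;  var(V) = 29.4375 − (5.0625)² = 3.80859375
cov(U,V) = 1.875 − (0.625)(5.0625) = -1.2890625
var(2U + 2V) = (2)²·8.859375 + (2)²·3.80859375 + 2·(2)·(2)·-1.2890625 = 40.359375

40.359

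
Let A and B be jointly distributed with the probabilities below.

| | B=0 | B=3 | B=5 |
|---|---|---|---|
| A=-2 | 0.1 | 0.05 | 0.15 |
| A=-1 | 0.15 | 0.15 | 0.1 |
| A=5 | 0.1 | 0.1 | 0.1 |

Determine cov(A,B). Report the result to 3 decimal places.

-0.075

E[A] = 0.5,  E[B] = 2.65
E[AB] = 1.25
cov(A,B) = E[AB] − E[A]E[B] = 1.25 − (0.5)(2.65) = -0.075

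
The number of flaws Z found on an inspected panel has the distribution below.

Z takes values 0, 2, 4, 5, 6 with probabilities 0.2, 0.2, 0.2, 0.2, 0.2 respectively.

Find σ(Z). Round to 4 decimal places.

2.1541

E[Z] = (0)(0.2) + (2)(0.2) + (4)(0.2) + (5)(0.2) + (6)(0.2) = 3.4
E[Z²] = (0)²(0.2) + (2)²(0.2) + (4)²(0.2) + (5)²(0.2) + (6)²(0.2) = 16.2
V(Z) = E[Z²] − (E[Z])² = 16.2 − (3.4)² = 4.64
σ(Z) = √4.64 ≈ 2.1541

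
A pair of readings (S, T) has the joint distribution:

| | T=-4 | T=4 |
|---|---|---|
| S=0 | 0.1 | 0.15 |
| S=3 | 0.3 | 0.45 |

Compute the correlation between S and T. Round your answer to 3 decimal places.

E[S] = 2.25,  E[T] = 0.8
E[ST] = 1.8
cov(S,T) = E[ST] − E[S]E[T] = 1.8 − (2.25)(0.8) = 0
Var(S) = 1.6875,  Var(T) = 15.36
ρ = 0 / √(1.6875·15.36) ≈ 0.000

0.000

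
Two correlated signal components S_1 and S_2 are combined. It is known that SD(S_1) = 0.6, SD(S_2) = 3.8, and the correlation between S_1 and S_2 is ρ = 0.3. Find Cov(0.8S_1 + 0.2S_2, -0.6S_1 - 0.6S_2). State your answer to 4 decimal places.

-2.3160

Var(S_1) = (0.6)² = 0.36;  Var(S_2) = (3.8)² = 14.44
Cov(S_1,S_2) = ρ·SD(S_1)·SD(S_2) = 0.3·0.6·3.8 = 0.684
Cov(0.8S_1 + 0.2S_2, -0.6S_1 - 0.6S_2) = (0.8)(-0.6)Var(S_1) + (0.2)(-0.6)Var(S_2) + [(0.8)(-0.6) + (0.2)(-0.6)]Cov(S_1,S_2)
= -0.48·0.36 + -0.12·14.44 + -0.6·0.684 = -2.316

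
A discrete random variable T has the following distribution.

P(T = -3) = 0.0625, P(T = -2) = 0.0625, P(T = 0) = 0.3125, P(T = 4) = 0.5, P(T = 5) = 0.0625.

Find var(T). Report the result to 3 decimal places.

6.375

E[T] = (-3)(0.0625) + (-2)(0.0625) + (0)(0.3125) + (4)(0.5) + (5)(0.0625) = 2
E[T²] = (-3)²(0.0625) + (-2)²(0.0625) + (0)²(0.3125) + (4)²(0.5) + (5)²(0.0625) = 10.375
var(T) = E[T²] − (E[T])² = 10.375 − (2)² = 6.375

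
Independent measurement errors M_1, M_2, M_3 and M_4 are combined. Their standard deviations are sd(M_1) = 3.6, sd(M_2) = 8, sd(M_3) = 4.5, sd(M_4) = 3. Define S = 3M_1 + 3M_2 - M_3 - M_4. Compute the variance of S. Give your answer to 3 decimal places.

721.890

V(M_1) = 12.96, V(M_2) = 64, V(M_3) = 20.25, V(M_4) = 9
By independence, V(S) = (3)²V(M_1) + (3)²V(M_2) + (-1)²V(M_3) + (-1)²V(M_4)
= (3)²·12.96 + (3)²·64 + (-1)²·20.25 + (-1)²·9 = 721.89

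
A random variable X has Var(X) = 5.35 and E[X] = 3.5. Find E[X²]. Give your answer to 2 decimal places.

E[X²] = Var(X) + (E[X])² = 5.35 + (3.5)² = 17.6

17.60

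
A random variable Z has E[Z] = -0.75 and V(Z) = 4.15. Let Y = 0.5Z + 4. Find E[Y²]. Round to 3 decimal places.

14.178

E[0.5Z + 4] = 0.5·-0.75 + 4 = 3.625
V(0.5Z + 4) = (0.5)²·4.15 = 1.0375
E[Y²] = V(Y) + (E[Y])² = 1.0375 + (3.625)² = 14.178125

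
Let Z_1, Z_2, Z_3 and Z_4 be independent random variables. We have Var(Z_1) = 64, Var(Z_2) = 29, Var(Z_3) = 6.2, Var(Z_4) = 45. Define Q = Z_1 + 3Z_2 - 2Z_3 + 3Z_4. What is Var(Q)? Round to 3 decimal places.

By independence, Var(Q) = (1)²Var(Z_1) + (3)²Var(Z_2) + (-2)²Var(Z_3) + (3)²Var(Z_4)
= (1)²·64 + (3)²·29 + (-2)²·6.2 + (3)²·45 = 754.8

754.800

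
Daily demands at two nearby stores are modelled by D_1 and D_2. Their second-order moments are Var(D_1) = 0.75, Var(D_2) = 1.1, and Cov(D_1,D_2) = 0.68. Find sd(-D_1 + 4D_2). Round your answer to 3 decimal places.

Var(-D_1 + 4D_2) = (-1)²·Var(D_1) + (4)²·Var(D_2) + 2·(-1)·(4)·Cov(D_1,D_2)
= 1·0.75 + 16·1.1 + -8·0.68 = 12.91
sd(-D_1 + 4D_2) = √12.91 ≈ 3.593

3.593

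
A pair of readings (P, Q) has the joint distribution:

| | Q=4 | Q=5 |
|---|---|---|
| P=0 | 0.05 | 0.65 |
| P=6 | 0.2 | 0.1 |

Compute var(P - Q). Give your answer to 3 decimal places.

E[P] = 1.8,  E[Q] = 4.75,  E[PQ] = 7.8
var(P) = 10.8 − (1.8)² = 7.56;  var(Q) = 22.75 − (4.75)² = 0.1875
cov(P,Q) = 7.8 − (1.8)(4.75) = -0.75
var(P - Q) = (1)²·7.56 + (-1)²·0.1875 + 2·(1)·(-1)·-0.75 = 9.2475

9.248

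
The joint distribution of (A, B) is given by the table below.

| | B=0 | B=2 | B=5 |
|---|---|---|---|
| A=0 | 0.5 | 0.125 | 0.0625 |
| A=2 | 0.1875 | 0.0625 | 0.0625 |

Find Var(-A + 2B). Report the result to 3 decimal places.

11.359

E[A] = 0.625,  E[B] = 1,  E[AB] = 0.875
Var(A) = 1.25 − (0.625)² = 0.859375;  Var(B) = 3.875 − (1)² = 2.875
Cov(A,B) = 0.875 − (0.625)(1) = 0.25
Var(-A + 2B) = (-1)²·0.859375 + (2)²·2.875 + 2·(-1)·(2)·0.25 = 11.359375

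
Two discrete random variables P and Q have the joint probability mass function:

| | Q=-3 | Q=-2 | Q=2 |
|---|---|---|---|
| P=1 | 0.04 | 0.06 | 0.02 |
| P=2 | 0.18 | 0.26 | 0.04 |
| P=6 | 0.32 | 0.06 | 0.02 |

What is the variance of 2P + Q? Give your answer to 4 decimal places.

16.3924

E[P] = 3.48,  E[Q] = -2.22,  E[PQ] = -8.4
V(P) = 16.44 − (3.48)² = 4.3296;  V(Q) = 6.7 − (-2.22)² = 1.7716
Cov(P,Q) = -8.4 − (3.48)(-2.22) = -0.6744
V(2P + Q) = (2)²·4.3296 + (1)²·1.7716 + 2·(2)·(1)·-0.6744 = 16.3924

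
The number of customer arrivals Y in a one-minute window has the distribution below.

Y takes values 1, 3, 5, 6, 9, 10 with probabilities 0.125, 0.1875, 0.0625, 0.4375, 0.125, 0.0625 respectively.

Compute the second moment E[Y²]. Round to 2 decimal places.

35.50

E[Y²] = (1)²(0.125) + (3)²(0.1875) + (5)²(0.0625) + (6)²(0.4375) + (9)²(0.125) + (10)²(0.0625) = 35.5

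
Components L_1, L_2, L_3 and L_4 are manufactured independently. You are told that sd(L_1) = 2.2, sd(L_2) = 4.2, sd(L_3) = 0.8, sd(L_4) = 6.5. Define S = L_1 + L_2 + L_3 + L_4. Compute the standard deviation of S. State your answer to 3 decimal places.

8.085

var(L_1) = 4.84, var(L_2) = 17.64, var(L_3) = 0.64, var(L_4) = 42.25
By independence, var(S) = (1)²var(L_1) + (1)²var(L_2) + (1)²var(L_3) + (1)²var(L_4)
= (1)²·4.84 + (1)²·17.64 + (1)²·0.64 + (1)²·42.25 = 65.37
sd(S) = √65.37 ≈ 8.085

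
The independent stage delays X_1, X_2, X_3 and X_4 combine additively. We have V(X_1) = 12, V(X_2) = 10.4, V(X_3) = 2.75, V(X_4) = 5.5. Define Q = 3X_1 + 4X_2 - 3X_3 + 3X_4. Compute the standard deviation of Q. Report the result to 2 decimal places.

By independence, V(Q) = (3)²V(X_1) + (4)²V(X_2) + (-3)²V(X_3) + (3)²V(X_4)
= (3)²·12 + (4)²·10.4 + (-3)²·2.75 + (3)²·5.5 = 348.65
SD(Q) = √348.65 ≈ 18.67

18.67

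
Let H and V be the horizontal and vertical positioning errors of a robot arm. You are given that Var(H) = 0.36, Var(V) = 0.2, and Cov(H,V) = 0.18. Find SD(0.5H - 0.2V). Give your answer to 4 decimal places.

Var(0.5H - 0.2V) = (0.5)²·Var(H) + (-0.2)²·Var(V) + 2·(0.5)·(-0.2)·Cov(H,V)
= 0.25·0.36 + 0.04·0.2 + -0.2·0.18 = 0.062
SD(0.5H - 0.2V) = √0.062 ≈ 0.2490

0.2490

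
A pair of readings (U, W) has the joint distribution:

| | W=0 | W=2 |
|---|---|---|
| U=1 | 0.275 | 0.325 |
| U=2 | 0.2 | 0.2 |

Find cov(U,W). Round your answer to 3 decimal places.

-0.020

E[U] = 1.4,  E[W] = 1.05
E[UW] = 1.45
cov(U,W) = E[UW] − E[U]E[W] = 1.45 − (1.4)(1.05) = -0.02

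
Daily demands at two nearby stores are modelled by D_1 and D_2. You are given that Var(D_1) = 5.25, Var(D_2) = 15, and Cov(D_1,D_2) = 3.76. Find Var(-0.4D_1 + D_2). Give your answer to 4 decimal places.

Var(-0.4D_1 + D_2) = (-0.4)²·Var(D_1) + (1)²·Var(D_2) + 2·(-0.4)·(1)·Cov(D_1,D_2)
= 0.16·5.25 + 1·15 + -0.8·3.76 = 12.832

12.8320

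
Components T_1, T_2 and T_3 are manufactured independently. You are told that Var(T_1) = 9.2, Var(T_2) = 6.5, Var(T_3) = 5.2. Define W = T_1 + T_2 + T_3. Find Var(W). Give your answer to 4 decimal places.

20.9000

By independence, Var(W) = (1)²Var(T_1) + (1)²Var(T_2) + (1)²Var(T_3)
= (1)²·9.2 + (1)²·6.5 + (1)²·5.2 = 20.9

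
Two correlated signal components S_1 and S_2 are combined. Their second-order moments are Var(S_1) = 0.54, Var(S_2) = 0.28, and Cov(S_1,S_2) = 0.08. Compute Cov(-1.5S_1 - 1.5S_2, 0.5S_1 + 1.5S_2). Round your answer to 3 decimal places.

Cov(-1.5S_1 - 1.5S_2, 0.5S_1 + 1.5S_2) = (-1.5)(0.5)Var(S_1) + (-1.5)(1.5)Var(S_2) + [(-1.5)(1.5) + (-1.5)(0.5)]Cov(S_1,S_2)
= -0.75·0.54 + -2.25·0.28 + -3·0.08 = -1.275

-1.275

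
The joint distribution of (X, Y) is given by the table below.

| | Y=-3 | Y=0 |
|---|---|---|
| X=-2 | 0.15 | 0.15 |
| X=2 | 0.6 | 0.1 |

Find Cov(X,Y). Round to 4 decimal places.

-0.9000

E[X] = 0.8,  E[Y] = -2.25
E[XY] = -2.7
Cov(X,Y) = E[XY] − E[X]E[Y] = -2.7 − (0.8)(-2.25) = -0.9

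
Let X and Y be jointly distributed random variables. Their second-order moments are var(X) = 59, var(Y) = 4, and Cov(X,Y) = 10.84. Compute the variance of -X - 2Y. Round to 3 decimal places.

var(-X - 2Y) = (-1)²·var(X) + (-2)²·var(Y) + 2·(-1)·(-2)·Cov(X,Y)
= 1·59 + 4·4 + 4·10.84 = 118.36

118.360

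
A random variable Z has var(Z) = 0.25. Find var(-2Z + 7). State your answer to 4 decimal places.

1.0000

var(-2Z + 7) = (-2)²·var(Z) = 4·0.25 = 1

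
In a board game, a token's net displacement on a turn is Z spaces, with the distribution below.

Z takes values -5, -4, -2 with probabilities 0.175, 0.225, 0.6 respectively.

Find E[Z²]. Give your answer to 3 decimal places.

E[Z²] = (-5)²(0.175) + (-4)²(0.225) + (-2)²(0.6) = 10.375

10.375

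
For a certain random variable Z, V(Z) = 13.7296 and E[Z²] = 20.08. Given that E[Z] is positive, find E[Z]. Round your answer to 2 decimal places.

(E[Z])² = E[Z²] − V(Z) = 20.08 − 13.7296 = 6.3504
E[Z] = √6.3504 = 2.52

2.52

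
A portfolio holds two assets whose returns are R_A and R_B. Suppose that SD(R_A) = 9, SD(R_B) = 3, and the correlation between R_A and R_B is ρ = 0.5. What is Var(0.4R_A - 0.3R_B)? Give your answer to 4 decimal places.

10.5300

Var(R_A) = (9)² = 81;  Var(R_B) = (3)² = 9
Cov(R_A,R_B) = ρ·SD(R_A)·SD(R_B) = 0.5·9·3 = 13.5
Var(0.4R_A - 0.3R_B) = (0.4)²·Var(R_A) + (-0.3)²·Var(R_B) + 2·(0.4)·(-0.3)·Cov(R_A,R_B)
= 0.16·81 + 0.09·9 + -0.24·13.5 = 10.53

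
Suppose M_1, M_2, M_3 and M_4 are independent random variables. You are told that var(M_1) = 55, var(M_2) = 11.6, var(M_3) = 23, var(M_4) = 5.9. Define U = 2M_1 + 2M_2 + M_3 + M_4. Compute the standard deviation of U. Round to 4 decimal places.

17.1843

By independence, var(U) = (2)²var(M_1) + (2)²var(M_2) + (1)²var(M_3) + (1)²var(M_4)
= (2)²·55 + (2)²·11.6 + (1)²·23 + (1)²·5.9 = 295.3
SD(U) = √295.3 ≈ 17.1843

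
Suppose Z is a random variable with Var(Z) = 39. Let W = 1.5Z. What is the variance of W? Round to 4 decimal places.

87.7500

Var(1.5Z) = (1.5)²·Var(Z) = 2.25·39 = 87.75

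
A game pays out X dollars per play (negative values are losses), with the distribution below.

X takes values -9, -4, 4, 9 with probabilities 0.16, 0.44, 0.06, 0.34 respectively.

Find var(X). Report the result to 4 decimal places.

E[X] = (-9)(0.16) + (-4)(0.44) + (4)(0.06) + (9)(0.34) = 0.1
E[X²] = (-9)²(0.16) + (-4)²(0.44) + (4)²(0.06) + (9)²(0.34) = 48.5
var(X) = E[X²] − (E[X])² = 48.5 − (0.1)² = 48.49

48.4900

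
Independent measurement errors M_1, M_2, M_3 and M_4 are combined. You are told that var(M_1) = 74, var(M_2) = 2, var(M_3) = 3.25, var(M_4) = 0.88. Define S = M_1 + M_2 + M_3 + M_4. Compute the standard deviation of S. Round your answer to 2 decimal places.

8.95

By independence, var(S) = (1)²var(M_1) + (1)²var(M_2) + (1)²var(M_3) + (1)²var(M_4)
= (1)²·74 + (1)²·2 + (1)²·3.25 + (1)²·0.88 = 80.13
sd(S) = √80.13 ≈ 8.95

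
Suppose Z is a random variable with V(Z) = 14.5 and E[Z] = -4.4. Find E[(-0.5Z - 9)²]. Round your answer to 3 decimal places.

49.865

E[-0.5Z - 9] = -0.5·-4.4 − 9 = -6.8
V(-0.5Z - 9) = (-0.5)²·14.5 = 3.625
E[(-0.5Z - 9)²] = V((-0.5Z - 9)) + (E[(-0.5Z - 9)])² = 3.625 + (-6.8)² = 49.865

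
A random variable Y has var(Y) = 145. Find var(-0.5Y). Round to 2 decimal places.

36.25

var(-0.5Y) = (-0.5)²·var(Y) = 0.25·145 = 36.25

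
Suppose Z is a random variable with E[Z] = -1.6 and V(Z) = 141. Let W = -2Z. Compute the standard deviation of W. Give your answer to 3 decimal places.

V(-2Z) = (-2)²·141 = 564
SD(W) = √564 ≈ 23.749

23.749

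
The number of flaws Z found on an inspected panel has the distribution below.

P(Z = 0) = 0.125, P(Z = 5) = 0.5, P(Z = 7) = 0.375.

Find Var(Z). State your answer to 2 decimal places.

E[Z] = (0)(0.125) + (5)(0.5) + (7)(0.375) = 5.125
E[Z²] = (0)²(0.125) + (5)²(0.5) + (7)²(0.375) = 30.875
Var(Z) = E[Z²] − (E[Z])² = 30.875 − (5.125)² = 4.609375

4.61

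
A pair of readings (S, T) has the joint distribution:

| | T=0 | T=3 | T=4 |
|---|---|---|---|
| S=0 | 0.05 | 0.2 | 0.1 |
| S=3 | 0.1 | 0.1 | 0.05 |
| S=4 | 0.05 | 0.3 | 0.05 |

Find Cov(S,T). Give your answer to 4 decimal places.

-0.2100

E[S] = 2.35,  E[T] = 2.6
E[ST] = 5.9
Cov(S,T) = E[ST] − E[S]E[T] = 5.9 − (2.35)(2.6) = -0.21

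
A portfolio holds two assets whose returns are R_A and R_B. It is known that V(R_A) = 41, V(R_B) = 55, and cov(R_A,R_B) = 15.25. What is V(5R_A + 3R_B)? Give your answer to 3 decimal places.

1977.500

V(5R_A + 3R_B) = (5)²·V(R_A) + (3)²·V(R_B) + 2·(5)·(3)·cov(R_A,R_B)
= 25·41 + 9·55 + 30·15.25 = 1977.5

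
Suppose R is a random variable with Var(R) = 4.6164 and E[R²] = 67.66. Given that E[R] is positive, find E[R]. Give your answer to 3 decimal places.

7.940

(E[R])² = E[R²] − Var(R) = 67.66 − 4.6164 = 63.0436
E[R] = √63.0436 = 7.94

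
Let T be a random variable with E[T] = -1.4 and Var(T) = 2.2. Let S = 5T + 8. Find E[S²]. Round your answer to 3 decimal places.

56.000

E[5T + 8] = 5·-1.4 + 8 = 1
Var(5T + 8) = (5)²·2.2 = 55
E[S²] = Var(S) + (E[S])² = 55 + (1)² = 56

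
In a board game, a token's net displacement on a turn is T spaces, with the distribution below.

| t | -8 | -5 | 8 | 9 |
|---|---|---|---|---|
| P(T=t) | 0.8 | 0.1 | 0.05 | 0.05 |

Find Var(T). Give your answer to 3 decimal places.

24.348

E[T] = (-8)(0.8) + (-5)(0.1) + (8)(0.05) + (9)(0.05) = -6.05
E[T²] = (-8)²(0.8) + (-5)²(0.1) + (8)²(0.05) + (9)²(0.05) = 60.95
Var(T) = E[T²] − (E[T])² = 60.95 − (-6.05)² = 24.3475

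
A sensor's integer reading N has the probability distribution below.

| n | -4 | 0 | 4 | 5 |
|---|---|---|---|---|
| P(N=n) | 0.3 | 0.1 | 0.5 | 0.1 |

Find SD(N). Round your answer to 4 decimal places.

3.6892

E[N] = (-4)(0.3) + (0)(0.1) + (4)(0.5) + (5)(0.1) = 1.3
E[N²] = (-4)²(0.3) + (0)²(0.1) + (4)²(0.5) + (5)²(0.1) = 15.3
Var(N) = E[N²] − (E[N])² = 15.3 − (1.3)² = 13.61
SD(N) = √13.61 ≈ 3.6892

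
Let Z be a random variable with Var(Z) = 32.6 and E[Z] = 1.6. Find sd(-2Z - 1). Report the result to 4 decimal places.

11.4193

Var(-2Z - 1) = (-2)²·32.6 = 130.4
sd(-2Z - 1) = √130.4 ≈ 11.4193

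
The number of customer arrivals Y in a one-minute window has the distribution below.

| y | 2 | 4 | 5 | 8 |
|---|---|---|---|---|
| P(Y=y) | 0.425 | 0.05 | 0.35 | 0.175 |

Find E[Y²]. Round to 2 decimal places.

E[Y²] = (2)²(0.425) + (4)²(0.05) + (5)²(0.35) + (8)²(0.175) = 22.45

22.45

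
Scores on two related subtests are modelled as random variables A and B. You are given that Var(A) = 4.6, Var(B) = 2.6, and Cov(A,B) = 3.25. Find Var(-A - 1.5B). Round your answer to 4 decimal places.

Var(-A - 1.5B) = (-1)²·Var(A) + (-1.5)²·Var(B) + 2·(-1)·(-1.5)·Cov(A,B)
= 1·4.6 + 2.25·2.6 + 3·3.25 = 20.2

20.2000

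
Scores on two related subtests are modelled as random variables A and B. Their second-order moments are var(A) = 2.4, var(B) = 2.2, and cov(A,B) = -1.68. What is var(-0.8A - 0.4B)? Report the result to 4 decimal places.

0.8128

var(-0.8A - 0.4B) = (-0.8)²·var(A) + (-0.4)²·var(B) + 2·(-0.8)·(-0.4)·cov(A,B)
= 0.64·2.4 + 0.16·2.2 + 0.64·-1.68 = 0.8128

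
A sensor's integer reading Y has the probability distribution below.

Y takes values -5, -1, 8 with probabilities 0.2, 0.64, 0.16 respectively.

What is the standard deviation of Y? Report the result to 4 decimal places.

E[Y] = (-5)(0.2) + (-1)(0.64) + (8)(0.16) = -0.36
E[Y²] = (-5)²(0.2) + (-1)²(0.64) + (8)²(0.16) = 15.88
var(Y) = E[Y²] − (E[Y])² = 15.88 − (-0.36)² = 15.7504
σ(Y) = √15.7504 ≈ 3.9687

3.9687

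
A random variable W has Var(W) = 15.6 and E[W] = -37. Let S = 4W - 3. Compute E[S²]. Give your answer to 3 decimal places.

23050.600

E[4W - 3] = 4·-37 − 3 = -151
Var(4W - 3) = (4)²·15.6 = 249.6
E[S²] = Var(S) + (E[S])² = 249.6 + (-151)² = 23050.6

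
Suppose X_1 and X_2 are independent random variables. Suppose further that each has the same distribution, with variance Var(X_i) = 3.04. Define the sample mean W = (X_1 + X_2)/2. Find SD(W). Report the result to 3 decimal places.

1.233

By independence, Var(W) = (0.5)²Var(X_1) + (0.5)²Var(X_2)
= (0.5)²·3.04 + (0.5)²·3.04 = 1.52
SD(W) = √1.52 ≈ 1.233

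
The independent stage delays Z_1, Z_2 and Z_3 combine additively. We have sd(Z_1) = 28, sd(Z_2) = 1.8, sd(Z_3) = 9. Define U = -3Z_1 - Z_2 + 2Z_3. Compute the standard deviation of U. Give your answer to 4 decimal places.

85.9258

var(Z_1) = 784, var(Z_2) = 3.24, var(Z_3) = 81
By independence, var(U) = (-3)²var(Z_1) + (-1)²var(Z_2) + (2)²var(Z_3)
= (-3)²·784 + (-1)²·3.24 + (2)²·81 = 7383.24
sd(U) = √7383.24 ≈ 85.9258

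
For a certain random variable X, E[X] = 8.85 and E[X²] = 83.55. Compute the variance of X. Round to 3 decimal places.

5.228

Var(X) = 83.55 − (8.85)² = 5.2275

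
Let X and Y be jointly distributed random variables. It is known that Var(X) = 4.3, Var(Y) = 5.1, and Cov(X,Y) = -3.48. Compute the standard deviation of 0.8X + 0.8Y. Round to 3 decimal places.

Var(0.8X + 0.8Y) = (0.8)²·Var(X) + (0.8)²·Var(Y) + 2·(0.8)·(0.8)·Cov(X,Y)
= 0.64·4.3 + 0.64·5.1 + 1.28·-3.48 = 1.5616
SD(0.8X + 0.8Y) = √1.5616 ≈ 1.250

1.250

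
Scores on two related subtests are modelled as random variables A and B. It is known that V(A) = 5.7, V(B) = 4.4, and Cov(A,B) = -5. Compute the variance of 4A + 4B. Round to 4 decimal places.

V(4A + 4B) = (4)²·V(A) + (4)²·V(B) + 2·(4)·(4)·Cov(A,B)
= 16·5.7 + 16·4.4 + 32·-5 = 1.6

1.6000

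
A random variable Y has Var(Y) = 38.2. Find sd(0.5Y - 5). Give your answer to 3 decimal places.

3.090

Var(0.5Y - 5) = (0.5)²·38.2 = 9.55
sd(0.5Y - 5) = √9.55 ≈ 3.090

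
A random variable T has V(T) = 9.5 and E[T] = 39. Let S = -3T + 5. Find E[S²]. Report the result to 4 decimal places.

12629.5000

E[-3T + 5] = -3·39 + 5 = -112
V(-3T + 5) = (-3)²·9.5 = 85.5
E[S²] = V(S) + (E[S])² = 85.5 + (-112)² = 12629.5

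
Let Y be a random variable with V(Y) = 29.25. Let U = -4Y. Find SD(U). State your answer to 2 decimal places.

V(-4Y) = (-4)²·29.25 = 468
SD(U) = √468 ≈ 21.63

21.63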